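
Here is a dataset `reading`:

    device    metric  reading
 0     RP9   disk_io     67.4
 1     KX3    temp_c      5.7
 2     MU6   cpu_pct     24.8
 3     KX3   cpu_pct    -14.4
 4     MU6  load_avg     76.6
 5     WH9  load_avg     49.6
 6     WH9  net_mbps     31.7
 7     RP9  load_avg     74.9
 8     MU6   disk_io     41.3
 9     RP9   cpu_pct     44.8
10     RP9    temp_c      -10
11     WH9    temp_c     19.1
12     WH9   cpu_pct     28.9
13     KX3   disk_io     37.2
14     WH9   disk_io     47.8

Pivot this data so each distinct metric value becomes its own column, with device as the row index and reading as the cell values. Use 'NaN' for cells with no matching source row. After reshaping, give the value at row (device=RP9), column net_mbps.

NaN

No long-format row has device=RP9 and metric=net_mbps, so the cell is NaN.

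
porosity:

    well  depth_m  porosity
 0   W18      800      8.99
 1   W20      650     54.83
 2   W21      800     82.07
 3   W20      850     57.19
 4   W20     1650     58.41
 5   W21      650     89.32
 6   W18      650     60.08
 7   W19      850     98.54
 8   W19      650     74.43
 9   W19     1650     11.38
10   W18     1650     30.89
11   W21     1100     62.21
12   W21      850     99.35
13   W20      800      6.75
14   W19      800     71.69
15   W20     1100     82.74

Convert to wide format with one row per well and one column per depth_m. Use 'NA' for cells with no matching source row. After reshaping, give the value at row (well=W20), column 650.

54.83

The long row with well=W20, depth_m=650 has porosity=54.83.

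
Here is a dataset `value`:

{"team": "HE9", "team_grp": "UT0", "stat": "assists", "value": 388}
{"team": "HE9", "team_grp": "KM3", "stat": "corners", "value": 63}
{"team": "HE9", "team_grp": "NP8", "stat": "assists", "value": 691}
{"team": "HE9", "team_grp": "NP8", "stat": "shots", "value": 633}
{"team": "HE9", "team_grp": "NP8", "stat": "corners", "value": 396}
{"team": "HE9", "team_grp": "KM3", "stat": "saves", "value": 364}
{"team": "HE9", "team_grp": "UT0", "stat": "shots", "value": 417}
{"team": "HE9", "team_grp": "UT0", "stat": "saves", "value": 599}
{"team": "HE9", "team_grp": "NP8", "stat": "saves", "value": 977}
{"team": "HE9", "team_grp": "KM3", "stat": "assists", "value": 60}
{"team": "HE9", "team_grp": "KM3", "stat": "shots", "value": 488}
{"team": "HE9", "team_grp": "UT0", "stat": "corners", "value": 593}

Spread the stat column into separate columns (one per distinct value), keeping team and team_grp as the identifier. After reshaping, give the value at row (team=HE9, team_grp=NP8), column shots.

633

Wide layout: rows indexed by team and team_grp, columns are the 4 distinct stat values (assists, corners, shots, saves).
Cell (team=HE9, team_grp=NP8, stat=shots) draws from the long row where team=HE9, team_grp=NP8 and stat=shots, which has value=633.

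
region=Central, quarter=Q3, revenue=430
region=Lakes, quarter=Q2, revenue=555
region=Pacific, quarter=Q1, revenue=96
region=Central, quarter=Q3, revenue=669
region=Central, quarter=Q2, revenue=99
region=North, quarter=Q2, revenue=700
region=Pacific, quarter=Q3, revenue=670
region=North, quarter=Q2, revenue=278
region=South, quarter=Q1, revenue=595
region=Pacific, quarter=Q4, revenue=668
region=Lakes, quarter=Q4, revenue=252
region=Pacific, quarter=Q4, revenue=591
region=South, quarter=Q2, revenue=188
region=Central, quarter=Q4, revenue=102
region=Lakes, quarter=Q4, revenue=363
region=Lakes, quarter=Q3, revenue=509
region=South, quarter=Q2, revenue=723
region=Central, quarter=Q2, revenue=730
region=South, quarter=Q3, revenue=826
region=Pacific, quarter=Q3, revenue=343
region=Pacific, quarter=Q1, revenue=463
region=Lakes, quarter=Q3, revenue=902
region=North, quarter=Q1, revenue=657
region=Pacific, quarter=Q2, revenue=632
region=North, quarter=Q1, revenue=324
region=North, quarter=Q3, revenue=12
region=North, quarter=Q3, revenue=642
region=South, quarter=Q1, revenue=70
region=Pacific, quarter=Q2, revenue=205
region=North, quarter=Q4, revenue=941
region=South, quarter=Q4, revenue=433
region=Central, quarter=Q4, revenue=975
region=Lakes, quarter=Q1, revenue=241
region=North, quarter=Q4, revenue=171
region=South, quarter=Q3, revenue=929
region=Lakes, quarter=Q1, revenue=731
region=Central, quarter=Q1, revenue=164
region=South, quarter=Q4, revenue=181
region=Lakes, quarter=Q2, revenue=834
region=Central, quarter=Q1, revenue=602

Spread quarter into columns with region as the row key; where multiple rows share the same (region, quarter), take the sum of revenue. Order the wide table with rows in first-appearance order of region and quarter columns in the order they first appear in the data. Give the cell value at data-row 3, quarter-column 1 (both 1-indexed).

With rows in first-appearance order of region, row 3 is region=Pacific. quarter columns in first-appearance order: Q3, Q2, Q1, Q4; column 1 is Q3.
Long rows with region=Pacific, quarter=Q3: 670 + 343 = 1013.

1013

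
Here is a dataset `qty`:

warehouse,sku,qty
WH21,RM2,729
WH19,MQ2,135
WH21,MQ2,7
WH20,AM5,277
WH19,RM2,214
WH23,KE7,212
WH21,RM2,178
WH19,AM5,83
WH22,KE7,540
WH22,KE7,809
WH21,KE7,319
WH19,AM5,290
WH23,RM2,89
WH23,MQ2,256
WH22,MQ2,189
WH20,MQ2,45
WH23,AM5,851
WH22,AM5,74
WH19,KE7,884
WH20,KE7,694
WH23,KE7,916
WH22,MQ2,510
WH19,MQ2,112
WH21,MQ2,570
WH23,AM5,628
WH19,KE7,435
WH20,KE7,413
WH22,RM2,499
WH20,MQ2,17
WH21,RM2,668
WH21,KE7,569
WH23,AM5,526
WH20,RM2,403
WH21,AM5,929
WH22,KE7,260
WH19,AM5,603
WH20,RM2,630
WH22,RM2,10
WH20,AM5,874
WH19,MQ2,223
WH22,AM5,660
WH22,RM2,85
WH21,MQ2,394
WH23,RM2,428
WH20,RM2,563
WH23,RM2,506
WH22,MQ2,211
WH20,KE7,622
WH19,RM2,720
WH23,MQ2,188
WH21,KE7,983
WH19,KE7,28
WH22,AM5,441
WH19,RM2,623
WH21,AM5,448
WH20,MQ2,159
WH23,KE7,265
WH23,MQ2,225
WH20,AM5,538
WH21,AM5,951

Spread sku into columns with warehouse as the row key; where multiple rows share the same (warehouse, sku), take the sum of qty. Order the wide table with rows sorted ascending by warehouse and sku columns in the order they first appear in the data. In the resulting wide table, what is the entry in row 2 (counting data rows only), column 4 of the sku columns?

With rows sorted ascending by warehouse, row 2 is warehouse=WH20. sku columns in first-appearance order: RM2, MQ2, AM5, KE7; column 4 is KE7.
Long rows with warehouse=WH20, sku=KE7: 694 + 413 + 622 = 1729.

1729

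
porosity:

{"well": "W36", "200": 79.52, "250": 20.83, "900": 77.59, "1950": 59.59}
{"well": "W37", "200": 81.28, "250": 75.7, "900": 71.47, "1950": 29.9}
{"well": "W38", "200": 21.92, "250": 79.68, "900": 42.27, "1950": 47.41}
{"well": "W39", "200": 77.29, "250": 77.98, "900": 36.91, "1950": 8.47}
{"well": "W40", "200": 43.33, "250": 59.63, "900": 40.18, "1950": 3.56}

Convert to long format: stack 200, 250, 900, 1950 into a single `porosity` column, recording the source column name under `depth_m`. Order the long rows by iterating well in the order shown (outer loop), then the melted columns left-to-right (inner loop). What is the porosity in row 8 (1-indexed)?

29.9

20 rows total (5 × 4). Row 8: index ⌊(8-1)/4⌋ = 1 into well → W37; (8-1) mod 4 = 3 into the melted columns → 1950.
So row 8 is (W37, 1950, 29.9); porosity = 29.9.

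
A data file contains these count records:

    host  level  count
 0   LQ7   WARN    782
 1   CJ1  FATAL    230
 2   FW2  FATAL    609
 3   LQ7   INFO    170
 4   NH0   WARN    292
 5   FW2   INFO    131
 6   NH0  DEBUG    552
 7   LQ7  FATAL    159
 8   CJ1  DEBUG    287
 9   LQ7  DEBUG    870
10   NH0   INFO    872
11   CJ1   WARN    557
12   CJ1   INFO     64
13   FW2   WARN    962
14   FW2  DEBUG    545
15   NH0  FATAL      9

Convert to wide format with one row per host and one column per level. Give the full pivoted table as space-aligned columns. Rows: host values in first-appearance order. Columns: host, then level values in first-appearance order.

Columns: host plus the 4 distinct level values (WARN, FATAL, INFO, DEBUG).
For example, row LQ7 column WARN takes count=782 from the long row (LQ7, WARN).

host  WARN  FATAL  INFO  DEBUG
LQ7   782   159    170   870  
CJ1   557   230    64    287  
FW2   962   609    131   545  
NH0   292   9      872   552  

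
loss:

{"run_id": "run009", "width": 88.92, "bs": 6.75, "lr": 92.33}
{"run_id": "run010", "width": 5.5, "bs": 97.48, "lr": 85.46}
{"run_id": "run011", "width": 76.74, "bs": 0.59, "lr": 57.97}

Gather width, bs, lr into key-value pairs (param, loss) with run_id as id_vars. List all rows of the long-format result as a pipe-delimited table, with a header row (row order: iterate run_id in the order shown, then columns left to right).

Each (run_id, column) pair becomes one row: 3 × 3 = 9 rows.
For example, (run009, width) → loss=88.92.

| run_id | param | loss |
| run009 | width | 88.92 |
| run009 | bs | 6.75 |
| run009 | lr | 92.33 |
| run010 | width | 5.5 |
| run010 | bs | 97.48 |
| run010 | lr | 85.46 |
| run011 | width | 76.74 |
| run011 | bs | 0.59 |
| run011 | lr | 57.97 |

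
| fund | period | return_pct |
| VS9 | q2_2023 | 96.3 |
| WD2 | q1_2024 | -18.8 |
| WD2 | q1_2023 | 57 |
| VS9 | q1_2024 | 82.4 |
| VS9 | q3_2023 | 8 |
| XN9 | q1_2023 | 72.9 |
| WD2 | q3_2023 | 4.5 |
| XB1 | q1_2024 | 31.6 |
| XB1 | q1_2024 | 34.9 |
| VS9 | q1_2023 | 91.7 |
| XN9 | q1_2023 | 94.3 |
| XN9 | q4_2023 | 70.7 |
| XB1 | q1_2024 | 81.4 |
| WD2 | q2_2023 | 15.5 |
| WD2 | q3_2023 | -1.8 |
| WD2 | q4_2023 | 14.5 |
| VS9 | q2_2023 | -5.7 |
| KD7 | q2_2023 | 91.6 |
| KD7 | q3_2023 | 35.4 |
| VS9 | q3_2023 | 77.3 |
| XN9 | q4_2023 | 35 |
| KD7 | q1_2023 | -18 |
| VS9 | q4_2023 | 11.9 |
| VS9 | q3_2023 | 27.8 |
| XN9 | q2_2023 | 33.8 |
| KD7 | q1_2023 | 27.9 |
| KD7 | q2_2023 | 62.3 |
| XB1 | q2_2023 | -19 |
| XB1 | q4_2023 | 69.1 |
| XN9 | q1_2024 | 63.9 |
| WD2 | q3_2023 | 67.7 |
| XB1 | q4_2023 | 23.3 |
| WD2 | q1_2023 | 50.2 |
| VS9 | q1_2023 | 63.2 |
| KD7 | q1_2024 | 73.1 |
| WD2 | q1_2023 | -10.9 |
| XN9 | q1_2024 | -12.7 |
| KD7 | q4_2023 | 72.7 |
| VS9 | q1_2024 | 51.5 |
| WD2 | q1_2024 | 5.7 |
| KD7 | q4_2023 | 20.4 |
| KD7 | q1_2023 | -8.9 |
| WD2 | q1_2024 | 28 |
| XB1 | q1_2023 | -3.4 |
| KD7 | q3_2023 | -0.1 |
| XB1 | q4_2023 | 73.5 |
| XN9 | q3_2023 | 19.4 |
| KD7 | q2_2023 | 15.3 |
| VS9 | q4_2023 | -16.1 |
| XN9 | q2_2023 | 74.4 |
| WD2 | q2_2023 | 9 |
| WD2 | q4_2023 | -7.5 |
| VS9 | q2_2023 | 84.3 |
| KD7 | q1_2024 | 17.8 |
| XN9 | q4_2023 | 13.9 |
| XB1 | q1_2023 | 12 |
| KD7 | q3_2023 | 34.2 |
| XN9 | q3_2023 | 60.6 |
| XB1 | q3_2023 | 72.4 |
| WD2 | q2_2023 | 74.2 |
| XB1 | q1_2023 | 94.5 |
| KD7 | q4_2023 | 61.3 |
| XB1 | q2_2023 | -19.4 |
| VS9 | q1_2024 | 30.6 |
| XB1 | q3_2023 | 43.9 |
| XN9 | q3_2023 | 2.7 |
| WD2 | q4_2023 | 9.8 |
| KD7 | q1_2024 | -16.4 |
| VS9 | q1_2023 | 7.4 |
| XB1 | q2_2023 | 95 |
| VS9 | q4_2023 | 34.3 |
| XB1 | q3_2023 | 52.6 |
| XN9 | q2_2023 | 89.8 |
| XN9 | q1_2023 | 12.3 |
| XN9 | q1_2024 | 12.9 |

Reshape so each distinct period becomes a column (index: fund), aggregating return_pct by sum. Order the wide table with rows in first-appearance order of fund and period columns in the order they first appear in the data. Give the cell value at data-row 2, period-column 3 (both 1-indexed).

96.3

With rows in first-appearance order of fund, row 2 is fund=WD2. period columns in first-appearance order: q2_2023, q1_2024, q1_2023, q3_2023, q4_2023; column 3 is q1_2023.
Long rows with fund=WD2, period=q1_2023: 57 + 50.2 + -10.9 = 96.3.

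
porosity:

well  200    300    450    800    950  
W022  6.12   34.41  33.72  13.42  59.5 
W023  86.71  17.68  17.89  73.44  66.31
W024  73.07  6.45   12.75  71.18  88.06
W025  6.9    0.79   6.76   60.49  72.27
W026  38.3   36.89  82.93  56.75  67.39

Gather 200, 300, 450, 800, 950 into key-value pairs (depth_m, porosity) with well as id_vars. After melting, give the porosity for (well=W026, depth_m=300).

36.89

Unpivoting turns each (well, wide-column) pair into one long row.
The wide cell at row W026, column 300 holds 36.89, so the long row (W026, 300) has porosity=36.89.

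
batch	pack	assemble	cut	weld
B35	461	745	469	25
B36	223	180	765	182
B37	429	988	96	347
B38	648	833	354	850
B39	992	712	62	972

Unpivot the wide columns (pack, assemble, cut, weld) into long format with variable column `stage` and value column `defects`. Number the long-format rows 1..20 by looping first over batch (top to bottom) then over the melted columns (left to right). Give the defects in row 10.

20 rows total (5 × 4). Row 10: index ⌊(10-1)/4⌋ = 2 into batch → B37; (10-1) mod 4 = 1 into the melted columns → assemble.
So row 10 is (B37, assemble, 988); defects = 988.

988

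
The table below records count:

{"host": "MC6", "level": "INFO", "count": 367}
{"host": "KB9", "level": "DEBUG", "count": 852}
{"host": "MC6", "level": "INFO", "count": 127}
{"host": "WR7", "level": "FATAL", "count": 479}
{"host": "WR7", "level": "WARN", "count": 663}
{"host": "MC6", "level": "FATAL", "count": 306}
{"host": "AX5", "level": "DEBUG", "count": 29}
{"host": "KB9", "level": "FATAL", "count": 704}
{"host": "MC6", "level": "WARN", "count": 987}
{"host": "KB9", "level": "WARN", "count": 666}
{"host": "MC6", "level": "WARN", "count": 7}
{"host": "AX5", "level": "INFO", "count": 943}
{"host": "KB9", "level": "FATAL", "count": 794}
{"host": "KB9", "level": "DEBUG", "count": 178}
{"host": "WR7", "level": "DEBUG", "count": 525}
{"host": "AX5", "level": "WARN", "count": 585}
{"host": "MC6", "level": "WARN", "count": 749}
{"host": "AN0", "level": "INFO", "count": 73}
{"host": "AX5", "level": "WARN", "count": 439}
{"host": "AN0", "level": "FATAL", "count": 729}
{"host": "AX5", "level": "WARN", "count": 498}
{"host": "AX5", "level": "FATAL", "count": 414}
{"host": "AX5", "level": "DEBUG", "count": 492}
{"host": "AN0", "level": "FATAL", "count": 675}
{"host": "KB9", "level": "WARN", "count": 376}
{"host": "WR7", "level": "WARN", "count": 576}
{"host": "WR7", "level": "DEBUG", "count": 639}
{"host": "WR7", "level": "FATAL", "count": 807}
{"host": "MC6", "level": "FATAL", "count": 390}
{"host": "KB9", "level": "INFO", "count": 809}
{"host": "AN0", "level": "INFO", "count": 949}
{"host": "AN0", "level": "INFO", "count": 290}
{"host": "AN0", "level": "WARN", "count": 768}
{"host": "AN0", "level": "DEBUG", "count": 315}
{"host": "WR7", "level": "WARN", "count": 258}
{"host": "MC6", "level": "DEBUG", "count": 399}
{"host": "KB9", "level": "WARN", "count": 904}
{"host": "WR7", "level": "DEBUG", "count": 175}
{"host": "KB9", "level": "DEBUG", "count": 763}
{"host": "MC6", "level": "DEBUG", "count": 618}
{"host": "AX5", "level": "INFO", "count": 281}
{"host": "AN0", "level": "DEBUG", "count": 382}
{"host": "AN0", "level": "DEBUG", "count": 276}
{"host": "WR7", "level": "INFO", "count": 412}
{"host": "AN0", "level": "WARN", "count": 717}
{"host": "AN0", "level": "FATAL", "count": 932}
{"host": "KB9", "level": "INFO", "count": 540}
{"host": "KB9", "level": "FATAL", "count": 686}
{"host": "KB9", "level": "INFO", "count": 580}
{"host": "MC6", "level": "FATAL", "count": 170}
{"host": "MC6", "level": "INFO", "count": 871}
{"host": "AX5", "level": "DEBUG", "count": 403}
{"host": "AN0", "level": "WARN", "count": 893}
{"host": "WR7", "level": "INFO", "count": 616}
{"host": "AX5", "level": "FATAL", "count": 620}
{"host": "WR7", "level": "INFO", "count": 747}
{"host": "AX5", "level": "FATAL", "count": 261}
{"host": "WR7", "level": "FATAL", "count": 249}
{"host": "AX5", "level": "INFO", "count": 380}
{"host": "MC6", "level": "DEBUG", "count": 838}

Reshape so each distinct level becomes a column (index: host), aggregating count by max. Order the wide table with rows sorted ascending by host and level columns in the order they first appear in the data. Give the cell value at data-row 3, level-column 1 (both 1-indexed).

With rows sorted ascending by host, row 3 is host=KB9. level columns in first-appearance order: INFO, DEBUG, FATAL, WARN; column 1 is INFO.
Long rows with host=KB9, level=INFO: max(809, 540, 580) = 809.

809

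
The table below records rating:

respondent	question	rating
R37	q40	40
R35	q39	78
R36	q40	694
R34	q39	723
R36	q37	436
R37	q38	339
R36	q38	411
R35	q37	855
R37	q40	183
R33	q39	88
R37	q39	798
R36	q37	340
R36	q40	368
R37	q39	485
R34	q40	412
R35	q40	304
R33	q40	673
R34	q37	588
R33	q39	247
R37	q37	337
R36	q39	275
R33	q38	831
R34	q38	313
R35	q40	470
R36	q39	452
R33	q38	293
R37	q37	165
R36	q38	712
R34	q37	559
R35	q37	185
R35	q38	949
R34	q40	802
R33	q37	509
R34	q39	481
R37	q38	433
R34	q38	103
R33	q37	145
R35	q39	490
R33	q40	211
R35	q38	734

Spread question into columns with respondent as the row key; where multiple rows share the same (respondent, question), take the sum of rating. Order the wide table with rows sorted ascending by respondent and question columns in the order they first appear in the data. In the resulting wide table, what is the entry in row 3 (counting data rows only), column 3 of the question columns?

1040

With rows sorted ascending by respondent, row 3 is respondent=R35. question columns in first-appearance order: q40, q39, q37, q38; column 3 is q37.
Long rows with respondent=R35, question=q37: 855 + 185 = 1040.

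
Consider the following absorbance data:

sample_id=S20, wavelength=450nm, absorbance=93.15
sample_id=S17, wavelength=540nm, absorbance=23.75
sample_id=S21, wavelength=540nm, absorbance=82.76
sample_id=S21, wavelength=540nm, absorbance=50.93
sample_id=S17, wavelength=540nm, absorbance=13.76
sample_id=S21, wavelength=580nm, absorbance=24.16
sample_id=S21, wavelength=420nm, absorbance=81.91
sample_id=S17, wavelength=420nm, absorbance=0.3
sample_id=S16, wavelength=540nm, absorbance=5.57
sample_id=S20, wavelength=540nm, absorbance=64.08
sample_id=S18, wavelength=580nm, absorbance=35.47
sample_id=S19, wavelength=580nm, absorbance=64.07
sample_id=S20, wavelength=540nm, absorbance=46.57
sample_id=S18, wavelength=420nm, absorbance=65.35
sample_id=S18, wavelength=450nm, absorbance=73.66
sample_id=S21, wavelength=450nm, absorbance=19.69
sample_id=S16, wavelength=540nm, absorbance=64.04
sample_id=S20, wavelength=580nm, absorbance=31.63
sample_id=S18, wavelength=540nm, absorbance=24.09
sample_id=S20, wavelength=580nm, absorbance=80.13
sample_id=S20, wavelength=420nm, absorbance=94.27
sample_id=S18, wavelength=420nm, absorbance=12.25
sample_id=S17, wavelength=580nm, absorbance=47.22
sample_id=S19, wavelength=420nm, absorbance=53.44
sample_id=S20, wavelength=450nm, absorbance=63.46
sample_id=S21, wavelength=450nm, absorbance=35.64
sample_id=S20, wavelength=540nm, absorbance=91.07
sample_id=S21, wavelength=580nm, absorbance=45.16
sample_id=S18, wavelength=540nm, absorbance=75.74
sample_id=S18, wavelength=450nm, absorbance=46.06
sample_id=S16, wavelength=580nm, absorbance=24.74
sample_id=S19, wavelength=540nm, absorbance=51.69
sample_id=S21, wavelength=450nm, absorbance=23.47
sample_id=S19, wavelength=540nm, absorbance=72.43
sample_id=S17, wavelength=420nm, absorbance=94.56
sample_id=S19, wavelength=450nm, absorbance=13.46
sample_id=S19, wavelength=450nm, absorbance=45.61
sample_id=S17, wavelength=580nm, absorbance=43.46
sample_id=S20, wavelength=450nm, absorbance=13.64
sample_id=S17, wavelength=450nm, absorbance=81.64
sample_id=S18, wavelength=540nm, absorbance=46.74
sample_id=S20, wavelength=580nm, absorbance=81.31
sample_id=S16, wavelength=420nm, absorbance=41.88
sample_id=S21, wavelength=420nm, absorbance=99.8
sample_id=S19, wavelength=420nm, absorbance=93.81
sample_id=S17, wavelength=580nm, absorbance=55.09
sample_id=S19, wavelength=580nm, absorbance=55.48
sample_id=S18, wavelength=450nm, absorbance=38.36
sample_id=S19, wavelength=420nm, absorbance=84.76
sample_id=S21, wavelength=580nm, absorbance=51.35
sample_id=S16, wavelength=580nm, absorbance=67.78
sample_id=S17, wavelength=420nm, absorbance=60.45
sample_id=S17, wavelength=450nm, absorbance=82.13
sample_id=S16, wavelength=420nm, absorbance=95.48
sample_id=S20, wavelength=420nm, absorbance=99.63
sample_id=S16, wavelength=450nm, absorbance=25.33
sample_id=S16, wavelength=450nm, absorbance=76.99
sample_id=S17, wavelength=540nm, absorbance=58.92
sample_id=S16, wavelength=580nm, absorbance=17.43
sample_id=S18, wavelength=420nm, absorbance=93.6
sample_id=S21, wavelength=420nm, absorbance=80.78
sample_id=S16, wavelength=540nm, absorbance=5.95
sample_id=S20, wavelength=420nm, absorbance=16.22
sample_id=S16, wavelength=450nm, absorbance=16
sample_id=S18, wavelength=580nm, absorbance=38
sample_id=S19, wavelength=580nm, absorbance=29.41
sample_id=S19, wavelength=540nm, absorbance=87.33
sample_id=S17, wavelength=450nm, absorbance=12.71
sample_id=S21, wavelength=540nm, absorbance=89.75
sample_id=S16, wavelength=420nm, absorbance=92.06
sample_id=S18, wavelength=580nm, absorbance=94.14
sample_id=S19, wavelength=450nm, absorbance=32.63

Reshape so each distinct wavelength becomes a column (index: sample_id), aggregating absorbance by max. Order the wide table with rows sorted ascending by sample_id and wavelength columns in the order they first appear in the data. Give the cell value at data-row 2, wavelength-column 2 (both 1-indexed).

58.92

With rows sorted ascending by sample_id, row 2 is sample_id=S17. wavelength columns in first-appearance order: 450nm, 540nm, 580nm, 420nm; column 2 is 540nm.
Long rows with sample_id=S17, wavelength=540nm: max(23.75, 13.76, 58.92) = 58.92.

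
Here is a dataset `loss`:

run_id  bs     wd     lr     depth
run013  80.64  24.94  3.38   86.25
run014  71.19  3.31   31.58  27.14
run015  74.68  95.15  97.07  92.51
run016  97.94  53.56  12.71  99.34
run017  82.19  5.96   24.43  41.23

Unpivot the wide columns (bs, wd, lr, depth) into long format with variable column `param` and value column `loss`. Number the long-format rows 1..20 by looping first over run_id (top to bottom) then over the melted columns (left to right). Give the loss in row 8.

20 rows total (5 × 4). Row 8: index ⌊(8-1)/4⌋ = 1 into run_id → run014; (8-1) mod 4 = 3 into the melted columns → depth.
So row 8 is (run014, depth, 27.14); loss = 27.14.

27.14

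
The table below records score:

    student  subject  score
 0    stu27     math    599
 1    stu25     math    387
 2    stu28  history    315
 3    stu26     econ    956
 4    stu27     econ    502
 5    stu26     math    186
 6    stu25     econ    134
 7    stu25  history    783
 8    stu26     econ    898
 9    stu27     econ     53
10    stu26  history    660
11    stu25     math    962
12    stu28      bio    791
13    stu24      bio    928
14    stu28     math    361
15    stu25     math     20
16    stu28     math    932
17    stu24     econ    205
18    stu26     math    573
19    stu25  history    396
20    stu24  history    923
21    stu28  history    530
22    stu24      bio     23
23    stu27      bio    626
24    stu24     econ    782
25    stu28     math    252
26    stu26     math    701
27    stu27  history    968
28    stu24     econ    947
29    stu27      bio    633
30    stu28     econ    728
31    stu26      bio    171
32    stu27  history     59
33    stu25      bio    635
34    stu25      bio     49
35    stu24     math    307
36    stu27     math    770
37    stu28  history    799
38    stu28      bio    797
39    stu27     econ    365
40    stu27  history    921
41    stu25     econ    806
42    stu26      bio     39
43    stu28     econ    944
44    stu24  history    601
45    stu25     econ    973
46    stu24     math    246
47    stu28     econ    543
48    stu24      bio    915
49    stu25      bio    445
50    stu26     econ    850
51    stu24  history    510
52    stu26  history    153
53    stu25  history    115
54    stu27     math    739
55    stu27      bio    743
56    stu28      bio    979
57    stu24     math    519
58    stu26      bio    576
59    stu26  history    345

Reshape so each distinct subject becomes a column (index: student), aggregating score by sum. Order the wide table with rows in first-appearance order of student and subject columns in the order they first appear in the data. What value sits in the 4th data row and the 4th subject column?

786

With rows in first-appearance order of student, row 4 is student=stu26. subject columns in first-appearance order: math, history, econ, bio; column 4 is bio.
Long rows with student=stu26, subject=bio: 171 + 39 + 576 = 786.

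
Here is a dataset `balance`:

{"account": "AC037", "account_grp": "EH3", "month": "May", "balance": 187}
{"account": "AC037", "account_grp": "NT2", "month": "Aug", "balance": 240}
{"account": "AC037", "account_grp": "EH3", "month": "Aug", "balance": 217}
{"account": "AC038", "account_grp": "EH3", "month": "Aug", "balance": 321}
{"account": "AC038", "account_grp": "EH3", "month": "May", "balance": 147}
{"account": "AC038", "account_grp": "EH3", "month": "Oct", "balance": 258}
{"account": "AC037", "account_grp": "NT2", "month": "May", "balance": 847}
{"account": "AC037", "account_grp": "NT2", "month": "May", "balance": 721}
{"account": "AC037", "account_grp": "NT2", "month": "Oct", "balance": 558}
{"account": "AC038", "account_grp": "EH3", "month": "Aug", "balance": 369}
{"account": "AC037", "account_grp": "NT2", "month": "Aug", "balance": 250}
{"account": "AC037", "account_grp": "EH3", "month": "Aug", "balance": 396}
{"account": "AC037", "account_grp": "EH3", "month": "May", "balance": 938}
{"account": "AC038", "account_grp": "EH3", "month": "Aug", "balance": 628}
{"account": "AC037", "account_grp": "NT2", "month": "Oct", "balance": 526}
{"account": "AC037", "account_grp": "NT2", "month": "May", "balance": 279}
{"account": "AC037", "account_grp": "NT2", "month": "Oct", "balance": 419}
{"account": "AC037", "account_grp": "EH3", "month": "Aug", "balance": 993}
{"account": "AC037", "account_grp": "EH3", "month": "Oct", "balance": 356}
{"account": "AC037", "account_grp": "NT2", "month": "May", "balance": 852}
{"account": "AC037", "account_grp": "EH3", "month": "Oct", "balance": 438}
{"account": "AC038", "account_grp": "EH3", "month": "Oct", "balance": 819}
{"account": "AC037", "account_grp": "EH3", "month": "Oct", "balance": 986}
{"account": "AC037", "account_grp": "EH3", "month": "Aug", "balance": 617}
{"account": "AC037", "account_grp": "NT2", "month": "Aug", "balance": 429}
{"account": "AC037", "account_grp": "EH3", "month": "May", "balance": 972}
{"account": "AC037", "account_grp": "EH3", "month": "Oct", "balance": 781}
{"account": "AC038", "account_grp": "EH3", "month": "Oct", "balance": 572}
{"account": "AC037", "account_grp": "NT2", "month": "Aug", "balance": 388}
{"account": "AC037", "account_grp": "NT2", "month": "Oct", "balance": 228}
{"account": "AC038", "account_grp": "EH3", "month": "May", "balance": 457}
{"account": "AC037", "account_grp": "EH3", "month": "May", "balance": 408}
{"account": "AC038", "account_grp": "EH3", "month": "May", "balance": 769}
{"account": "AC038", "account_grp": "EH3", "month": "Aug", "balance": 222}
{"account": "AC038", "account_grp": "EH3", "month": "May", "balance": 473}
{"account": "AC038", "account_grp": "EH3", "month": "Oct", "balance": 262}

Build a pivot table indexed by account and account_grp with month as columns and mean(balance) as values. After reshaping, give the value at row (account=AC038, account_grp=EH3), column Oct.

477.75

Rows with account=AC038, account_grp=EH3 and month=Oct: balance values are 258, 819, 572, 262.
(258 + 819 + 572 + 262) / 4 = 477.75.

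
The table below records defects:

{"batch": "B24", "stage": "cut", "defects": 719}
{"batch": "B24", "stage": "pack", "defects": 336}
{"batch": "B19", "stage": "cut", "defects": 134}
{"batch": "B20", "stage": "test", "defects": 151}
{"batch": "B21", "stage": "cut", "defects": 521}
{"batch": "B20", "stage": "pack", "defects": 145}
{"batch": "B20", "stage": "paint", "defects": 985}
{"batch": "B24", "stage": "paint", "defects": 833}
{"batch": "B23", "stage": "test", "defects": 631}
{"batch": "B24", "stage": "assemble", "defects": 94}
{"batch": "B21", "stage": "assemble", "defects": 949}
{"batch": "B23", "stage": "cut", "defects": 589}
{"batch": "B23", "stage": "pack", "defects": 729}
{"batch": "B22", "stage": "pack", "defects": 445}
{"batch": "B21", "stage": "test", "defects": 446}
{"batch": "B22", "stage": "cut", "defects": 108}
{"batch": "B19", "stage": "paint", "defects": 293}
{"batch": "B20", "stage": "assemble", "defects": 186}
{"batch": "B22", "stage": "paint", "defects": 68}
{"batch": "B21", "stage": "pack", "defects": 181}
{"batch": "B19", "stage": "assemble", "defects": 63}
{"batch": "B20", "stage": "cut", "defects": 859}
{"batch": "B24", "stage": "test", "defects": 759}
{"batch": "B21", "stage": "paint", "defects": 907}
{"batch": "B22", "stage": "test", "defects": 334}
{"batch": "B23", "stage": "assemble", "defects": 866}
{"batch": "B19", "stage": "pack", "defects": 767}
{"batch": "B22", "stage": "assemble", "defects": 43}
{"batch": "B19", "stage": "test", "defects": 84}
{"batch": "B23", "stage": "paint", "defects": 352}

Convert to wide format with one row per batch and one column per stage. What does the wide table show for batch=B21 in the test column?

446

Wide layout: rows indexed by batch, columns are the 5 distinct stage values (cut, pack, test, paint, assemble).
Cell (batch=B21, stage=test) draws from the long row where batch=B21 and stage=test, which has defects=446.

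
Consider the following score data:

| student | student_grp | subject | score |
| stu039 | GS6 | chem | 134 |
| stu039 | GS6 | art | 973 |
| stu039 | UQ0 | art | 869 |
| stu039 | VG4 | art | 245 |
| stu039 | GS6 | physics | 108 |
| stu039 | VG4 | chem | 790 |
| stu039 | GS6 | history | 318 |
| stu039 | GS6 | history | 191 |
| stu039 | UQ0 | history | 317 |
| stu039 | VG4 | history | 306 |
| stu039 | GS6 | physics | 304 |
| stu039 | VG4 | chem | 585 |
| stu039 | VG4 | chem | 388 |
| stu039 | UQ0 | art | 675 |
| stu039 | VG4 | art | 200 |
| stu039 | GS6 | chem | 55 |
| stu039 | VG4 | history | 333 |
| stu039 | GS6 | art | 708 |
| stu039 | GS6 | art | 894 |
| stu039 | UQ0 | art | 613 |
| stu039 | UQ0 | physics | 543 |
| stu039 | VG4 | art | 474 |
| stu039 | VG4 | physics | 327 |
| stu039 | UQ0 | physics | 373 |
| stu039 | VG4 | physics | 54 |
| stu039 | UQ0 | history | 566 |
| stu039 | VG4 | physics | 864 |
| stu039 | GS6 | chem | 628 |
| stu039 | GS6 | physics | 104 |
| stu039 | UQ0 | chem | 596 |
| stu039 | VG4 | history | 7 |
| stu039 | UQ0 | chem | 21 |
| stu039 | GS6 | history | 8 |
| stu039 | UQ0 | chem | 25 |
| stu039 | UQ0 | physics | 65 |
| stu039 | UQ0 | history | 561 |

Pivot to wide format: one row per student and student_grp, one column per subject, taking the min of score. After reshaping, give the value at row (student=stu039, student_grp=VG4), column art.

200

Rows with student=stu039, student_grp=VG4 and subject=art: score values are 245, 200, 474.
min(245, 200, 474) = 200.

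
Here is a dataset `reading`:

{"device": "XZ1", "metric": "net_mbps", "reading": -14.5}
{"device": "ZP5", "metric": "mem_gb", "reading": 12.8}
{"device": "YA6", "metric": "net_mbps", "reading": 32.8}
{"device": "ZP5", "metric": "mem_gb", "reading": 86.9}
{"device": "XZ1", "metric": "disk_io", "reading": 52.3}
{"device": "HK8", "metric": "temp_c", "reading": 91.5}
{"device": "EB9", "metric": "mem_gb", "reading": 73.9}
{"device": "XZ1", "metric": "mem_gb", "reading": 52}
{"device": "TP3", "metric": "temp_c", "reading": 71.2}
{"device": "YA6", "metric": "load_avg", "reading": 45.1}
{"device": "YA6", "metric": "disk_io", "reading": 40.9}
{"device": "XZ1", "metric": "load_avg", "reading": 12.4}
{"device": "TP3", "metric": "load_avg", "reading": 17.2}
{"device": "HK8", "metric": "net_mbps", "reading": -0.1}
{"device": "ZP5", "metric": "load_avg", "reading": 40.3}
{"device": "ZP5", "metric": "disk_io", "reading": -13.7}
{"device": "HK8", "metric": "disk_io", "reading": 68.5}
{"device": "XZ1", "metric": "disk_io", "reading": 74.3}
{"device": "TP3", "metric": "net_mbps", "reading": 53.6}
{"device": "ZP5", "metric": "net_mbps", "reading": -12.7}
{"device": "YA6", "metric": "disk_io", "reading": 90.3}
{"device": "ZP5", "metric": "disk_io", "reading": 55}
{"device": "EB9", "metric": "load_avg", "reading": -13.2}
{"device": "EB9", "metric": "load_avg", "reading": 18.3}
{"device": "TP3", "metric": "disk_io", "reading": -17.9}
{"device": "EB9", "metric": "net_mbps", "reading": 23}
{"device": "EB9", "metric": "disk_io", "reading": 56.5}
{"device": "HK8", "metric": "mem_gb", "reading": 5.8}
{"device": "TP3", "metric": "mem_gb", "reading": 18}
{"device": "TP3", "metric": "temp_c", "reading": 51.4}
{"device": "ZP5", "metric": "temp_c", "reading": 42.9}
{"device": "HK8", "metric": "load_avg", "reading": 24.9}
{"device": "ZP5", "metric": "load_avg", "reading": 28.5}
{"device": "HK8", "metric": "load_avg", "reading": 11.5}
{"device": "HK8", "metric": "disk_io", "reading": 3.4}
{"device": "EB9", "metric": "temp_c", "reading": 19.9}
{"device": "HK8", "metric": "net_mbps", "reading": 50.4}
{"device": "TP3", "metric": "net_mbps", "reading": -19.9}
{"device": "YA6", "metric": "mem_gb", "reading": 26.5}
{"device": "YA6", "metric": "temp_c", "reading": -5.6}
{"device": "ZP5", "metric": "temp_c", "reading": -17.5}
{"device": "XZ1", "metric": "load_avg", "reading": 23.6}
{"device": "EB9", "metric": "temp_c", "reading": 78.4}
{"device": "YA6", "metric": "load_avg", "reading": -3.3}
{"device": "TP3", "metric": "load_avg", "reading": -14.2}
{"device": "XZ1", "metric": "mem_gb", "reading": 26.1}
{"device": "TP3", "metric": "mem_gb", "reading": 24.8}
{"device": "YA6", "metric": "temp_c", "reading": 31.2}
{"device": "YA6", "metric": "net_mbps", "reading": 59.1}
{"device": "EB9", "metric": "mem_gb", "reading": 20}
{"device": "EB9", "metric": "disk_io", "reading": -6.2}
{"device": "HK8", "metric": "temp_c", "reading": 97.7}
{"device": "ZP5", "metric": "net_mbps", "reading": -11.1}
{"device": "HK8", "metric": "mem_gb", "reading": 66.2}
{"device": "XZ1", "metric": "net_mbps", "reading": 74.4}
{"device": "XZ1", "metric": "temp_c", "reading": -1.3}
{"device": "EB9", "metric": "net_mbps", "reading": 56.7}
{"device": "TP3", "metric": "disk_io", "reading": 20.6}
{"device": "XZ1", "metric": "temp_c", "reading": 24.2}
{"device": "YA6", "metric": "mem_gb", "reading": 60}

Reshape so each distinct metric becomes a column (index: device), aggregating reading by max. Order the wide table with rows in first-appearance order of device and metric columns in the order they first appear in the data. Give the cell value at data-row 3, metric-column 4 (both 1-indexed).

With rows in first-appearance order of device, row 3 is device=YA6. metric columns in first-appearance order: net_mbps, mem_gb, disk_io, temp_c, load_avg; column 4 is temp_c.
Long rows with device=YA6, metric=temp_c: max(-5.6, 31.2) = 31.2.

31.2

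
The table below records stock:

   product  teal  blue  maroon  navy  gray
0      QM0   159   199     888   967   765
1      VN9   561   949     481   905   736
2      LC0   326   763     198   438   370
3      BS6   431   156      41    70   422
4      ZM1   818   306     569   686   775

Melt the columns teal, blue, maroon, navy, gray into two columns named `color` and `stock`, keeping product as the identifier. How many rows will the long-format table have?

5 product values × 5 melted columns = 25 rows.

25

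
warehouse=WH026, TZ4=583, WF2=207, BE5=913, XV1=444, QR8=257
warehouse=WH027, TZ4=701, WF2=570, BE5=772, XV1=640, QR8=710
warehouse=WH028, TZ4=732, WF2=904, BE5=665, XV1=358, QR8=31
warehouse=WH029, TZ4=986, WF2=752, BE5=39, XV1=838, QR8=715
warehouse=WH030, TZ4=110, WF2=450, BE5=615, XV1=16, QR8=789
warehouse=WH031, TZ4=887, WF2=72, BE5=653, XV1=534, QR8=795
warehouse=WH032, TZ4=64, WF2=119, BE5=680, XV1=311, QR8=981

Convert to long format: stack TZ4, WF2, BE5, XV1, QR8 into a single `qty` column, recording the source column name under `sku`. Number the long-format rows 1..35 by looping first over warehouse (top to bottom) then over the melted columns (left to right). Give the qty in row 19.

838

35 rows total (7 × 5). Row 19: index ⌊(19-1)/5⌋ = 3 into warehouse → WH029; (19-1) mod 5 = 3 into the melted columns → XV1.
So row 19 is (WH029, XV1, 838); qty = 838.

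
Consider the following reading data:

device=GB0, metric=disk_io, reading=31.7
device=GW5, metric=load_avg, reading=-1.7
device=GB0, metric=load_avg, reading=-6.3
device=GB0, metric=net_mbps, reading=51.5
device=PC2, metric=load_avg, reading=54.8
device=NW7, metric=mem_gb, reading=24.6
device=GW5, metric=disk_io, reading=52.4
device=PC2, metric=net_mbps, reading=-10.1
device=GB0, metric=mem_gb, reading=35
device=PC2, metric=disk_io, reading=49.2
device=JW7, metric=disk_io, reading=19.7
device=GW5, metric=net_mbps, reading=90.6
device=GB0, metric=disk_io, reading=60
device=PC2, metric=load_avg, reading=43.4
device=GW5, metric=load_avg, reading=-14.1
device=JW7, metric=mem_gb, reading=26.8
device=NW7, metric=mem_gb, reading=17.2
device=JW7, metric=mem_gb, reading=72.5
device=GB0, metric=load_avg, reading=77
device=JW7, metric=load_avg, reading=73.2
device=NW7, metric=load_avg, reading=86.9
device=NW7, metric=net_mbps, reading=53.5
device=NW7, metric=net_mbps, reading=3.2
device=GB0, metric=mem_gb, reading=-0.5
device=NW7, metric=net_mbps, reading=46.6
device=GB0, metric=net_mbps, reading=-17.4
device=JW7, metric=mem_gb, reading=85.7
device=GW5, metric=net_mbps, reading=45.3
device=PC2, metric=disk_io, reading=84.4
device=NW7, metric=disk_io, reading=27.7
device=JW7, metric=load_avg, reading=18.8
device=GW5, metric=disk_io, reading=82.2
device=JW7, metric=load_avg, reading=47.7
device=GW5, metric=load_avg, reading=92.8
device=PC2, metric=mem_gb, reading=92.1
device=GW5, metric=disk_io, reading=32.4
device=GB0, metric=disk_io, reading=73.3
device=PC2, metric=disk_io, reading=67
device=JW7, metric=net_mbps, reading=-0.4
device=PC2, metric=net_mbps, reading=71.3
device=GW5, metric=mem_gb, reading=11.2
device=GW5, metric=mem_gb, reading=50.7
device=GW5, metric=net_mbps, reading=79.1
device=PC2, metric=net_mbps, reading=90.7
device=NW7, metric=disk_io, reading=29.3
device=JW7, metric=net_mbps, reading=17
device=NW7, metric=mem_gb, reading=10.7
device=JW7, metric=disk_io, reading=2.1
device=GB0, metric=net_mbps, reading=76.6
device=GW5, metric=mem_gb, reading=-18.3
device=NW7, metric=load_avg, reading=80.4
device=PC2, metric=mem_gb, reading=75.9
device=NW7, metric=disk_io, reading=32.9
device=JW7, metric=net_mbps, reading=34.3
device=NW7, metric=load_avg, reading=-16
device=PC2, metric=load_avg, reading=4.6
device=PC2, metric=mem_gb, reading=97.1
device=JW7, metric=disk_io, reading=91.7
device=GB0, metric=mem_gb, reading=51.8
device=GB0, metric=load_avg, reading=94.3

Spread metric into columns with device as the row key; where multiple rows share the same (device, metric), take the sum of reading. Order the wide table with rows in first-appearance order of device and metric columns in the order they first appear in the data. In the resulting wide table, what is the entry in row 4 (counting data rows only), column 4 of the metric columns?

52.5

With rows in first-appearance order of device, row 4 is device=NW7. metric columns in first-appearance order: disk_io, load_avg, net_mbps, mem_gb; column 4 is mem_gb.
Long rows with device=NW7, metric=mem_gb: 24.6 + 17.2 + 10.7 = 52.5.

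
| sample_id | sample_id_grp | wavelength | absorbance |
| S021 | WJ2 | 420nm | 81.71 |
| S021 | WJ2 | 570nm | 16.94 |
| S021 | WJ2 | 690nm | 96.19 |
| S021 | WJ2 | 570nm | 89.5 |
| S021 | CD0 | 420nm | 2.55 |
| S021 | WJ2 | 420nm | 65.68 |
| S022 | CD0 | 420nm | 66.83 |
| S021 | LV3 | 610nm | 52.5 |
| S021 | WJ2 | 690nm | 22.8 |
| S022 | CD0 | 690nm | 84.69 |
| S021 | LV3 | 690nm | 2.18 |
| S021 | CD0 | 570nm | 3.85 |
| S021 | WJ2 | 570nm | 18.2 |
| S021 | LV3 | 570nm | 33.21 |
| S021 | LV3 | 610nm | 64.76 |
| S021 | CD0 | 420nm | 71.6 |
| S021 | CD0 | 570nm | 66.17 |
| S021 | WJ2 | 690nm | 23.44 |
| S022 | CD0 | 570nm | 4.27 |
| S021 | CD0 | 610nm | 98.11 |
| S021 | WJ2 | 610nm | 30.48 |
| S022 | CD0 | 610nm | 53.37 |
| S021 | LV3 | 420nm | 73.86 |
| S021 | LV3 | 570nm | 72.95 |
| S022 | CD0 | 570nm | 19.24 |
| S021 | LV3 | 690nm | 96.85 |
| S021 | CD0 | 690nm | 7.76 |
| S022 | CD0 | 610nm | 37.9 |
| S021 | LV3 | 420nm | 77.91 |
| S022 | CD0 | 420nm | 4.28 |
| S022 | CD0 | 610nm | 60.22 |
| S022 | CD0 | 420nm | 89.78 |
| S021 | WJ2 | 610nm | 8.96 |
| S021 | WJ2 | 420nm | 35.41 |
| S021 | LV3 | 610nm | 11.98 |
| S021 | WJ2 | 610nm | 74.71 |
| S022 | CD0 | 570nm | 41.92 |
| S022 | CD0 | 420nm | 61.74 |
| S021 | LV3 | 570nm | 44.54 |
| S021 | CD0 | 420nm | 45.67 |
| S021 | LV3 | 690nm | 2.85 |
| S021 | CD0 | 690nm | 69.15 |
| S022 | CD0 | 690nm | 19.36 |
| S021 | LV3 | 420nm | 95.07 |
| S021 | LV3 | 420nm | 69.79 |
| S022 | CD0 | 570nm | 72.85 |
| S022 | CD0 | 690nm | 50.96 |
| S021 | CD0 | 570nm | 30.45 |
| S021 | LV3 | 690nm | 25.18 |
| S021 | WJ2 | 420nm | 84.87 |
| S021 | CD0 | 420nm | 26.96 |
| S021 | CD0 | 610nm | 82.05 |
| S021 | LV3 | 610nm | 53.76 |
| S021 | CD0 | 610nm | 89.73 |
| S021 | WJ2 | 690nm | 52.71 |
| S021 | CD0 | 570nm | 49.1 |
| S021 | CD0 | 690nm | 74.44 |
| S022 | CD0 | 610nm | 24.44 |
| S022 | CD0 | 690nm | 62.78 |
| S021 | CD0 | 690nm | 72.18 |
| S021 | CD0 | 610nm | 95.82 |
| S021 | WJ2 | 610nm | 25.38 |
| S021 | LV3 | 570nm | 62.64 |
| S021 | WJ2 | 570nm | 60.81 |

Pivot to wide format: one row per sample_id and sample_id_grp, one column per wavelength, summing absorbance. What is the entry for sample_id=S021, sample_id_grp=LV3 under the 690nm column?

127.06

Rows with sample_id=S021, sample_id_grp=LV3 and wavelength=690nm: absorbance values are 2.18, 96.85, 2.85, 25.18.
2.18 + 96.85 + 2.85 + 25.18 = 127.06.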